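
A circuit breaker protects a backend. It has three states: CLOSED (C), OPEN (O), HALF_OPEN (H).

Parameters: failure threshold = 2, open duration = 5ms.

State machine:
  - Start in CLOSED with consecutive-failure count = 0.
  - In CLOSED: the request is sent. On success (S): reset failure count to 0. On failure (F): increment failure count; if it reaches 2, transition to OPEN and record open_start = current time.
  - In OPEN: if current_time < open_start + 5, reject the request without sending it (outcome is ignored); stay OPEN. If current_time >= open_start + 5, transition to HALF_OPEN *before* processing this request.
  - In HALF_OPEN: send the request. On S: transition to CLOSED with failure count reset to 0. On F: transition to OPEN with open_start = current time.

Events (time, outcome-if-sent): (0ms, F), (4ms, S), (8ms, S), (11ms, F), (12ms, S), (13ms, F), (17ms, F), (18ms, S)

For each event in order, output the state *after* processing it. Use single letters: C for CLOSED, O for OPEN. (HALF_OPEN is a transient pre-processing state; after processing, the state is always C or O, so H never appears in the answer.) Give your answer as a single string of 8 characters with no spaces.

State after each event:
  event#1 t=0ms outcome=F: state=CLOSED
  event#2 t=4ms outcome=S: state=CLOSED
  event#3 t=8ms outcome=S: state=CLOSED
  event#4 t=11ms outcome=F: state=CLOSED
  event#5 t=12ms outcome=S: state=CLOSED
  event#6 t=13ms outcome=F: state=CLOSED
  event#7 t=17ms outcome=F: state=OPEN
  event#8 t=18ms outcome=S: state=OPEN

Answer: CCCCCCOO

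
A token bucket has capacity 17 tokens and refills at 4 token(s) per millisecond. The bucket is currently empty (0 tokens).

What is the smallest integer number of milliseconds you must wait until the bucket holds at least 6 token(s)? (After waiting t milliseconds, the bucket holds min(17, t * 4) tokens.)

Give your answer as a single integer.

Answer: 2

Derivation:
Need t * 4 >= 6, so t >= 6/4.
Smallest integer t = ceil(6/4) = 2.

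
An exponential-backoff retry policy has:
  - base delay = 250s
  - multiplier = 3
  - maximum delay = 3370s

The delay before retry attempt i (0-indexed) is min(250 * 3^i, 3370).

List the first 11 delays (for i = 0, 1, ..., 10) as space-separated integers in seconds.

Computing each delay:
  i=0: min(250*3^0, 3370) = 250
  i=1: min(250*3^1, 3370) = 750
  i=2: min(250*3^2, 3370) = 2250
  i=3: min(250*3^3, 3370) = 3370
  i=4: min(250*3^4, 3370) = 3370
  i=5: min(250*3^5, 3370) = 3370
  i=6: min(250*3^6, 3370) = 3370
  i=7: min(250*3^7, 3370) = 3370
  i=8: min(250*3^8, 3370) = 3370
  i=9: min(250*3^9, 3370) = 3370
  i=10: min(250*3^10, 3370) = 3370

Answer: 250 750 2250 3370 3370 3370 3370 3370 3370 3370 3370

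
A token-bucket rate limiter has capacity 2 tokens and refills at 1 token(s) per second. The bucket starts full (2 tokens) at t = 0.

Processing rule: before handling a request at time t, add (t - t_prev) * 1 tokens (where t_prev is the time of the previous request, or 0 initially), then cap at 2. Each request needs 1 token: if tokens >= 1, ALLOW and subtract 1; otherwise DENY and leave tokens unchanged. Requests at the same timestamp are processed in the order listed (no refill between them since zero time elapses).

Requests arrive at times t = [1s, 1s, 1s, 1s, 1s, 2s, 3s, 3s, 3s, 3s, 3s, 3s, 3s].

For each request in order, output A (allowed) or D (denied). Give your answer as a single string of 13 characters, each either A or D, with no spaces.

Answer: AADDDAADDDDDD

Derivation:
Simulating step by step:
  req#1 t=1s: ALLOW
  req#2 t=1s: ALLOW
  req#3 t=1s: DENY
  req#4 t=1s: DENY
  req#5 t=1s: DENY
  req#6 t=2s: ALLOW
  req#7 t=3s: ALLOW
  req#8 t=3s: DENY
  req#9 t=3s: DENY
  req#10 t=3s: DENY
  req#11 t=3s: DENY
  req#12 t=3s: DENY
  req#13 t=3s: DENY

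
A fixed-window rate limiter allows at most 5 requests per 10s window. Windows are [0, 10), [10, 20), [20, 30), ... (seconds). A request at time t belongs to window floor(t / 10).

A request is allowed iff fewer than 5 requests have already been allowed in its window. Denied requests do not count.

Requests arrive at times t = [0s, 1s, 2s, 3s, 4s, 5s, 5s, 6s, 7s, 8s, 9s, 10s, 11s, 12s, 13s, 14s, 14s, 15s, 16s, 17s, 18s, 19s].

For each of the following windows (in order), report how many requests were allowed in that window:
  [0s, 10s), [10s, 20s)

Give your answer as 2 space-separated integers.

Processing requests:
  req#1 t=0s (window 0): ALLOW
  req#2 t=1s (window 0): ALLOW
  req#3 t=2s (window 0): ALLOW
  req#4 t=3s (window 0): ALLOW
  req#5 t=4s (window 0): ALLOW
  req#6 t=5s (window 0): DENY
  req#7 t=5s (window 0): DENY
  req#8 t=6s (window 0): DENY
  req#9 t=7s (window 0): DENY
  req#10 t=8s (window 0): DENY
  req#11 t=9s (window 0): DENY
  req#12 t=10s (window 1): ALLOW
  req#13 t=11s (window 1): ALLOW
  req#14 t=12s (window 1): ALLOW
  req#15 t=13s (window 1): ALLOW
  req#16 t=14s (window 1): ALLOW
  req#17 t=14s (window 1): DENY
  req#18 t=15s (window 1): DENY
  req#19 t=16s (window 1): DENY
  req#20 t=17s (window 1): DENY
  req#21 t=18s (window 1): DENY
  req#22 t=19s (window 1): DENY

Allowed counts by window: 5 5

Answer: 5 5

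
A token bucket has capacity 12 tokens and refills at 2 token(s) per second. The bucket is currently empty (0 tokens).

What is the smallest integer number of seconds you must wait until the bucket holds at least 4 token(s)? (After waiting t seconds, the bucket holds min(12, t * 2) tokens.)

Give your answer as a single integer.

Answer: 2

Derivation:
Need t * 2 >= 4, so t >= 4/2.
Smallest integer t = ceil(4/2) = 2.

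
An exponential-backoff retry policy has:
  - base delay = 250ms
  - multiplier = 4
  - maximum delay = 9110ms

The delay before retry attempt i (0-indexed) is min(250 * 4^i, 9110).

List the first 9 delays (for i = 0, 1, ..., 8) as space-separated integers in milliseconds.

Computing each delay:
  i=0: min(250*4^0, 9110) = 250
  i=1: min(250*4^1, 9110) = 1000
  i=2: min(250*4^2, 9110) = 4000
  i=3: min(250*4^3, 9110) = 9110
  i=4: min(250*4^4, 9110) = 9110
  i=5: min(250*4^5, 9110) = 9110
  i=6: min(250*4^6, 9110) = 9110
  i=7: min(250*4^7, 9110) = 9110
  i=8: min(250*4^8, 9110) = 9110

Answer: 250 1000 4000 9110 9110 9110 9110 9110 9110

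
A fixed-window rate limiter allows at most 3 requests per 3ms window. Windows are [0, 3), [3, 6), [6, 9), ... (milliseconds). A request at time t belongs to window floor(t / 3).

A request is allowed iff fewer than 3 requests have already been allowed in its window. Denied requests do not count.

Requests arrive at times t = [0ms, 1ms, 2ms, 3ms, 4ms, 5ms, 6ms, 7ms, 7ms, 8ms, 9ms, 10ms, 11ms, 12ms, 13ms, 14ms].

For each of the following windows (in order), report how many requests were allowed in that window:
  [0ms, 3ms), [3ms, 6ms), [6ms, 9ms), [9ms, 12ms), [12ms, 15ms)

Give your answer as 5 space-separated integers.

Processing requests:
  req#1 t=0ms (window 0): ALLOW
  req#2 t=1ms (window 0): ALLOW
  req#3 t=2ms (window 0): ALLOW
  req#4 t=3ms (window 1): ALLOW
  req#5 t=4ms (window 1): ALLOW
  req#6 t=5ms (window 1): ALLOW
  req#7 t=6ms (window 2): ALLOW
  req#8 t=7ms (window 2): ALLOW
  req#9 t=7ms (window 2): ALLOW
  req#10 t=8ms (window 2): DENY
  req#11 t=9ms (window 3): ALLOW
  req#12 t=10ms (window 3): ALLOW
  req#13 t=11ms (window 3): ALLOW
  req#14 t=12ms (window 4): ALLOW
  req#15 t=13ms (window 4): ALLOW
  req#16 t=14ms (window 4): ALLOW

Allowed counts by window: 3 3 3 3 3

Answer: 3 3 3 3 3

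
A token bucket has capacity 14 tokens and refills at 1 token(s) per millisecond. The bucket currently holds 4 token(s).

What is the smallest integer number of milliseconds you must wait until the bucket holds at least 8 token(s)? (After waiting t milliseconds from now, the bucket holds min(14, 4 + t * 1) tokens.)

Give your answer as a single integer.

Answer: 4

Derivation:
Need 4 + t * 1 >= 8, so t >= 4/1.
Smallest integer t = ceil(4/1) = 4.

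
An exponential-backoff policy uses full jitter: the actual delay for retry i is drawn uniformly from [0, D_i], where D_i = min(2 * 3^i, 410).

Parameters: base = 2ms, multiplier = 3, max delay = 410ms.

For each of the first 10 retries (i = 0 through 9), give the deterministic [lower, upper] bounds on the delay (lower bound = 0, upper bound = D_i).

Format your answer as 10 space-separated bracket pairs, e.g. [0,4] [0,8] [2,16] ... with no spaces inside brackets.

Computing bounds per retry:
  i=0: D_i=min(2*3^0,410)=2, bounds=[0,2]
  i=1: D_i=min(2*3^1,410)=6, bounds=[0,6]
  i=2: D_i=min(2*3^2,410)=18, bounds=[0,18]
  i=3: D_i=min(2*3^3,410)=54, bounds=[0,54]
  i=4: D_i=min(2*3^4,410)=162, bounds=[0,162]
  i=5: D_i=min(2*3^5,410)=410, bounds=[0,410]
  i=6: D_i=min(2*3^6,410)=410, bounds=[0,410]
  i=7: D_i=min(2*3^7,410)=410, bounds=[0,410]
  i=8: D_i=min(2*3^8,410)=410, bounds=[0,410]
  i=9: D_i=min(2*3^9,410)=410, bounds=[0,410]

Answer: [0,2] [0,6] [0,18] [0,54] [0,162] [0,410] [0,410] [0,410] [0,410] [0,410]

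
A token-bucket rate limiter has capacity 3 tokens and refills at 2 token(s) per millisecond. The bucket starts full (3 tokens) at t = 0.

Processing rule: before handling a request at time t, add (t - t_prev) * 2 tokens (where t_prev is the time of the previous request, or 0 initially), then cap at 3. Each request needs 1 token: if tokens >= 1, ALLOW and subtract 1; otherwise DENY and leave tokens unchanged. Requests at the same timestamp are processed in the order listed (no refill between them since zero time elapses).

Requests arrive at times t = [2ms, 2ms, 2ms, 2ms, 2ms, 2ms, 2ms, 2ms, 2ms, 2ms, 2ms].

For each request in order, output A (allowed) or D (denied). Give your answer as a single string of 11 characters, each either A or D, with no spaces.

Simulating step by step:
  req#1 t=2ms: ALLOW
  req#2 t=2ms: ALLOW
  req#3 t=2ms: ALLOW
  req#4 t=2ms: DENY
  req#5 t=2ms: DENY
  req#6 t=2ms: DENY
  req#7 t=2ms: DENY
  req#8 t=2ms: DENY
  req#9 t=2ms: DENY
  req#10 t=2ms: DENY
  req#11 t=2ms: DENY

Answer: AAADDDDDDDD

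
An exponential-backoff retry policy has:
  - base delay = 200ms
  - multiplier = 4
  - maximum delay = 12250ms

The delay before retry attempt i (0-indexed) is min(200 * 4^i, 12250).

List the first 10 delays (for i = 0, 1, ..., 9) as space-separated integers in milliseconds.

Computing each delay:
  i=0: min(200*4^0, 12250) = 200
  i=1: min(200*4^1, 12250) = 800
  i=2: min(200*4^2, 12250) = 3200
  i=3: min(200*4^3, 12250) = 12250
  i=4: min(200*4^4, 12250) = 12250
  i=5: min(200*4^5, 12250) = 12250
  i=6: min(200*4^6, 12250) = 12250
  i=7: min(200*4^7, 12250) = 12250
  i=8: min(200*4^8, 12250) = 12250
  i=9: min(200*4^9, 12250) = 12250

Answer: 200 800 3200 12250 12250 12250 12250 12250 12250 12250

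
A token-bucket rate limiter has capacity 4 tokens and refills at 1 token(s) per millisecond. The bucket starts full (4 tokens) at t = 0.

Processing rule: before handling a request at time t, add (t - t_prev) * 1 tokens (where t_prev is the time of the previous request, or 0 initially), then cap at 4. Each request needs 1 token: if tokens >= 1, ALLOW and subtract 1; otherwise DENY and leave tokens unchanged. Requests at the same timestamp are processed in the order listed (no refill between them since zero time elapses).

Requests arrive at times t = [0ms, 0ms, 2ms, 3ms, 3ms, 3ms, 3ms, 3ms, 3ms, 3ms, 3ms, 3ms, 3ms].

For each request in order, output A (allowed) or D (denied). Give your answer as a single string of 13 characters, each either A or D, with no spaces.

Simulating step by step:
  req#1 t=0ms: ALLOW
  req#2 t=0ms: ALLOW
  req#3 t=2ms: ALLOW
  req#4 t=3ms: ALLOW
  req#5 t=3ms: ALLOW
  req#6 t=3ms: ALLOW
  req#7 t=3ms: ALLOW
  req#8 t=3ms: DENY
  req#9 t=3ms: DENY
  req#10 t=3ms: DENY
  req#11 t=3ms: DENY
  req#12 t=3ms: DENY
  req#13 t=3ms: DENY

Answer: AAAAAAADDDDDD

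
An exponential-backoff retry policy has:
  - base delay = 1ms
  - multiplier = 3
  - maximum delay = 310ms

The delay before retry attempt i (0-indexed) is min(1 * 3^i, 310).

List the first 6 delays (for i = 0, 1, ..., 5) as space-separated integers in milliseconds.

Computing each delay:
  i=0: min(1*3^0, 310) = 1
  i=1: min(1*3^1, 310) = 3
  i=2: min(1*3^2, 310) = 9
  i=3: min(1*3^3, 310) = 27
  i=4: min(1*3^4, 310) = 81
  i=5: min(1*3^5, 310) = 243

Answer: 1 3 9 27 81 243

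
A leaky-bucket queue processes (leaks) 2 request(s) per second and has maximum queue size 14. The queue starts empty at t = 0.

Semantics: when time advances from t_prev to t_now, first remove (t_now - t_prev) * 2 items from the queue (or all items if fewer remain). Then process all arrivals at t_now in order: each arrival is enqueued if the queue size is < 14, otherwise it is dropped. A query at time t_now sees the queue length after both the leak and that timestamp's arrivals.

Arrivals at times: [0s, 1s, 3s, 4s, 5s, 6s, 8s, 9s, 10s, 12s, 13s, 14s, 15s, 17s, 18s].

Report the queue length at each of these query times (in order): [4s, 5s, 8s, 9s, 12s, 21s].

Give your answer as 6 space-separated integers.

Answer: 1 1 1 1 1 0

Derivation:
Queue lengths at query times:
  query t=4s: backlog = 1
  query t=5s: backlog = 1
  query t=8s: backlog = 1
  query t=9s: backlog = 1
  query t=12s: backlog = 1
  query t=21s: backlog = 0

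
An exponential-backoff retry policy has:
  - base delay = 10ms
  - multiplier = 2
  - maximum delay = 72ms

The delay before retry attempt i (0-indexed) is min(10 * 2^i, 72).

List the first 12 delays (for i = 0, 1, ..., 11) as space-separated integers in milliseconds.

Answer: 10 20 40 72 72 72 72 72 72 72 72 72

Derivation:
Computing each delay:
  i=0: min(10*2^0, 72) = 10
  i=1: min(10*2^1, 72) = 20
  i=2: min(10*2^2, 72) = 40
  i=3: min(10*2^3, 72) = 72
  i=4: min(10*2^4, 72) = 72
  i=5: min(10*2^5, 72) = 72
  i=6: min(10*2^6, 72) = 72
  i=7: min(10*2^7, 72) = 72
  i=8: min(10*2^8, 72) = 72
  i=9: min(10*2^9, 72) = 72
  i=10: min(10*2^10, 72) = 72
  i=11: min(10*2^11, 72) = 72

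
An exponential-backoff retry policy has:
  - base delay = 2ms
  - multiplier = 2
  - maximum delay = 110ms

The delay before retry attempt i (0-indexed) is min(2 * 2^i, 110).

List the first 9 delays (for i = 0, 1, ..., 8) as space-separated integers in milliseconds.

Computing each delay:
  i=0: min(2*2^0, 110) = 2
  i=1: min(2*2^1, 110) = 4
  i=2: min(2*2^2, 110) = 8
  i=3: min(2*2^3, 110) = 16
  i=4: min(2*2^4, 110) = 32
  i=5: min(2*2^5, 110) = 64
  i=6: min(2*2^6, 110) = 110
  i=7: min(2*2^7, 110) = 110
  i=8: min(2*2^8, 110) = 110

Answer: 2 4 8 16 32 64 110 110 110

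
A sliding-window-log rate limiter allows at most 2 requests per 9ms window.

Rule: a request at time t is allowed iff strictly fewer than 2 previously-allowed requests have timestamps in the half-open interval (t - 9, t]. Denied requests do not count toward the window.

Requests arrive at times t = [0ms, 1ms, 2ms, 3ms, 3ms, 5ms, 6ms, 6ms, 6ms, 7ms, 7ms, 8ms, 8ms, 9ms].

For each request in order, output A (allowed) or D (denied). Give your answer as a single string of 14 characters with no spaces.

Answer: AADDDDDDDDDDDA

Derivation:
Tracking allowed requests in the window:
  req#1 t=0ms: ALLOW
  req#2 t=1ms: ALLOW
  req#3 t=2ms: DENY
  req#4 t=3ms: DENY
  req#5 t=3ms: DENY
  req#6 t=5ms: DENY
  req#7 t=6ms: DENY
  req#8 t=6ms: DENY
  req#9 t=6ms: DENY
  req#10 t=7ms: DENY
  req#11 t=7ms: DENY
  req#12 t=8ms: DENY
  req#13 t=8ms: DENY
  req#14 t=9ms: ALLOW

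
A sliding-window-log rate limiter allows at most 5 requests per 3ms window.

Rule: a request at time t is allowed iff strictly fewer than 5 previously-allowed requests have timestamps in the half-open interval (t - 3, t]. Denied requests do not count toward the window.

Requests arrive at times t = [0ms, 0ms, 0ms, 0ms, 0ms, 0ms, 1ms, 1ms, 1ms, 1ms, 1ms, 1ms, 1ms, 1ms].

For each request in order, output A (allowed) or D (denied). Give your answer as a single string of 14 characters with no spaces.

Tracking allowed requests in the window:
  req#1 t=0ms: ALLOW
  req#2 t=0ms: ALLOW
  req#3 t=0ms: ALLOW
  req#4 t=0ms: ALLOW
  req#5 t=0ms: ALLOW
  req#6 t=0ms: DENY
  req#7 t=1ms: DENY
  req#8 t=1ms: DENY
  req#9 t=1ms: DENY
  req#10 t=1ms: DENY
  req#11 t=1ms: DENY
  req#12 t=1ms: DENY
  req#13 t=1ms: DENY
  req#14 t=1ms: DENY

Answer: AAAAADDDDDDDDD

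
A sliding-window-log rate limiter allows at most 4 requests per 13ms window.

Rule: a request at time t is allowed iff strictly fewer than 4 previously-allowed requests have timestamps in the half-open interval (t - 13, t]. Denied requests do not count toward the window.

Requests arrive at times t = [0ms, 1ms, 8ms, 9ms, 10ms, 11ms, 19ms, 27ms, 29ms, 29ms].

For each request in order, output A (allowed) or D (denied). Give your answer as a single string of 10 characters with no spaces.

Tracking allowed requests in the window:
  req#1 t=0ms: ALLOW
  req#2 t=1ms: ALLOW
  req#3 t=8ms: ALLOW
  req#4 t=9ms: ALLOW
  req#5 t=10ms: DENY
  req#6 t=11ms: DENY
  req#7 t=19ms: ALLOW
  req#8 t=27ms: ALLOW
  req#9 t=29ms: ALLOW
  req#10 t=29ms: ALLOW

Answer: AAAADDAAAA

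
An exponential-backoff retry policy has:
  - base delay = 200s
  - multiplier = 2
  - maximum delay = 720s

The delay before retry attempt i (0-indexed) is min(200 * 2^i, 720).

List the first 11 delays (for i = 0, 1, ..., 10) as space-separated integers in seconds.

Computing each delay:
  i=0: min(200*2^0, 720) = 200
  i=1: min(200*2^1, 720) = 400
  i=2: min(200*2^2, 720) = 720
  i=3: min(200*2^3, 720) = 720
  i=4: min(200*2^4, 720) = 720
  i=5: min(200*2^5, 720) = 720
  i=6: min(200*2^6, 720) = 720
  i=7: min(200*2^7, 720) = 720
  i=8: min(200*2^8, 720) = 720
  i=9: min(200*2^9, 720) = 720
  i=10: min(200*2^10, 720) = 720

Answer: 200 400 720 720 720 720 720 720 720 720 720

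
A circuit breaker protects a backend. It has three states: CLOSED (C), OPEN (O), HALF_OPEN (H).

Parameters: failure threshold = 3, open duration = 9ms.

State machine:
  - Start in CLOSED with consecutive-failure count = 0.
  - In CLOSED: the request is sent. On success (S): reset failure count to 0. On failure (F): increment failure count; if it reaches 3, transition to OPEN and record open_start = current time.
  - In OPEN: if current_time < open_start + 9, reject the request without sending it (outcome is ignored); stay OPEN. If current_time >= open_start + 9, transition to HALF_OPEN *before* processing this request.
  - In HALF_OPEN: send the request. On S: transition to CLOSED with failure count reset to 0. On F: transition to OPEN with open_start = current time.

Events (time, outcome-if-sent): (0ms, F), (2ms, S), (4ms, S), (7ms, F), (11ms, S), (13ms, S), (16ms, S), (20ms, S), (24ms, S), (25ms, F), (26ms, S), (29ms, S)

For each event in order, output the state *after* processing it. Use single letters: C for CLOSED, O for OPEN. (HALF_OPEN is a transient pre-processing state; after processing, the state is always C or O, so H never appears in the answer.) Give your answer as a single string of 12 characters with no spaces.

Answer: CCCCCCCCCCCC

Derivation:
State after each event:
  event#1 t=0ms outcome=F: state=CLOSED
  event#2 t=2ms outcome=S: state=CLOSED
  event#3 t=4ms outcome=S: state=CLOSED
  event#4 t=7ms outcome=F: state=CLOSED
  event#5 t=11ms outcome=S: state=CLOSED
  event#6 t=13ms outcome=S: state=CLOSED
  event#7 t=16ms outcome=S: state=CLOSED
  event#8 t=20ms outcome=S: state=CLOSED
  event#9 t=24ms outcome=S: state=CLOSED
  event#10 t=25ms outcome=F: state=CLOSED
  event#11 t=26ms outcome=S: state=CLOSED
  event#12 t=29ms outcome=S: state=CLOSED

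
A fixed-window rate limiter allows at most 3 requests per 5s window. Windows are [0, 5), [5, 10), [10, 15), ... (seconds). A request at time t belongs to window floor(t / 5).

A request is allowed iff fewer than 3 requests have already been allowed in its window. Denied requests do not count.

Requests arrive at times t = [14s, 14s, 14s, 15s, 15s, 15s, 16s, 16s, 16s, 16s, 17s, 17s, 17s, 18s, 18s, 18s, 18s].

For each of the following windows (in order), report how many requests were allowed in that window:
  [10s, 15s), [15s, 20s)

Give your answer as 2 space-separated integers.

Processing requests:
  req#1 t=14s (window 2): ALLOW
  req#2 t=14s (window 2): ALLOW
  req#3 t=14s (window 2): ALLOW
  req#4 t=15s (window 3): ALLOW
  req#5 t=15s (window 3): ALLOW
  req#6 t=15s (window 3): ALLOW
  req#7 t=16s (window 3): DENY
  req#8 t=16s (window 3): DENY
  req#9 t=16s (window 3): DENY
  req#10 t=16s (window 3): DENY
  req#11 t=17s (window 3): DENY
  req#12 t=17s (window 3): DENY
  req#13 t=17s (window 3): DENY
  req#14 t=18s (window 3): DENY
  req#15 t=18s (window 3): DENY
  req#16 t=18s (window 3): DENY
  req#17 t=18s (window 3): DENY

Allowed counts by window: 3 3

Answer: 3 3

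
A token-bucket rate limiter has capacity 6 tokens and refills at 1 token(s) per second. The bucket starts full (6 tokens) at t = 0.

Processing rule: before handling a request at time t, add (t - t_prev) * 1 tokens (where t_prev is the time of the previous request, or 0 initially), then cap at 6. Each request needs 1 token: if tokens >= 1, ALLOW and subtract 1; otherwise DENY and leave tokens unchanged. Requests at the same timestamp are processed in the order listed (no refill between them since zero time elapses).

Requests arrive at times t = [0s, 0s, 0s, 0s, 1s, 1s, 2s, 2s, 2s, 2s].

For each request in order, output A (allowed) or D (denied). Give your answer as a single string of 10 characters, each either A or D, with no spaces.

Answer: AAAAAAAADD

Derivation:
Simulating step by step:
  req#1 t=0s: ALLOW
  req#2 t=0s: ALLOW
  req#3 t=0s: ALLOW
  req#4 t=0s: ALLOW
  req#5 t=1s: ALLOW
  req#6 t=1s: ALLOW
  req#7 t=2s: ALLOW
  req#8 t=2s: ALLOW
  req#9 t=2s: DENY
  req#10 t=2s: DENY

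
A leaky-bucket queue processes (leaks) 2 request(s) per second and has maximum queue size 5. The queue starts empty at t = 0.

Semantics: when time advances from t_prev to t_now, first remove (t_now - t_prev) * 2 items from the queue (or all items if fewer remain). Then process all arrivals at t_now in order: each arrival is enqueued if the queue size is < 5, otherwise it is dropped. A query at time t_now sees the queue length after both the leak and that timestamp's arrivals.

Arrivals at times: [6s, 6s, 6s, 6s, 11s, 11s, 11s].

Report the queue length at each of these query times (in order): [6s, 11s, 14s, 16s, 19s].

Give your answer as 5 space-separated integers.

Answer: 4 3 0 0 0

Derivation:
Queue lengths at query times:
  query t=6s: backlog = 4
  query t=11s: backlog = 3
  query t=14s: backlog = 0
  query t=16s: backlog = 0
  query t=19s: backlog = 0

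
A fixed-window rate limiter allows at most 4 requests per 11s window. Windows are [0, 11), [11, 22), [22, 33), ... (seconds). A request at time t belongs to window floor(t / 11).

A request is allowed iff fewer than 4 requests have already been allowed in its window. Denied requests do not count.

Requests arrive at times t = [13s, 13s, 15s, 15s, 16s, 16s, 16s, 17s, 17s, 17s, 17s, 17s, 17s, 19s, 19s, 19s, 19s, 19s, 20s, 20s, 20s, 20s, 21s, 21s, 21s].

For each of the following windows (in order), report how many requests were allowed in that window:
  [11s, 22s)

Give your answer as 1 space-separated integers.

Answer: 4

Derivation:
Processing requests:
  req#1 t=13s (window 1): ALLOW
  req#2 t=13s (window 1): ALLOW
  req#3 t=15s (window 1): ALLOW
  req#4 t=15s (window 1): ALLOW
  req#5 t=16s (window 1): DENY
  req#6 t=16s (window 1): DENY
  req#7 t=16s (window 1): DENY
  req#8 t=17s (window 1): DENY
  req#9 t=17s (window 1): DENY
  req#10 t=17s (window 1): DENY
  req#11 t=17s (window 1): DENY
  req#12 t=17s (window 1): DENY
  req#13 t=17s (window 1): DENY
  req#14 t=19s (window 1): DENY
  req#15 t=19s (window 1): DENY
  req#16 t=19s (window 1): DENY
  req#17 t=19s (window 1): DENY
  req#18 t=19s (window 1): DENY
  req#19 t=20s (window 1): DENY
  req#20 t=20s (window 1): DENY
  req#21 t=20s (window 1): DENY
  req#22 t=20s (window 1): DENY
  req#23 t=21s (window 1): DENY
  req#24 t=21s (window 1): DENY
  req#25 t=21s (window 1): DENY

Allowed counts by window: 4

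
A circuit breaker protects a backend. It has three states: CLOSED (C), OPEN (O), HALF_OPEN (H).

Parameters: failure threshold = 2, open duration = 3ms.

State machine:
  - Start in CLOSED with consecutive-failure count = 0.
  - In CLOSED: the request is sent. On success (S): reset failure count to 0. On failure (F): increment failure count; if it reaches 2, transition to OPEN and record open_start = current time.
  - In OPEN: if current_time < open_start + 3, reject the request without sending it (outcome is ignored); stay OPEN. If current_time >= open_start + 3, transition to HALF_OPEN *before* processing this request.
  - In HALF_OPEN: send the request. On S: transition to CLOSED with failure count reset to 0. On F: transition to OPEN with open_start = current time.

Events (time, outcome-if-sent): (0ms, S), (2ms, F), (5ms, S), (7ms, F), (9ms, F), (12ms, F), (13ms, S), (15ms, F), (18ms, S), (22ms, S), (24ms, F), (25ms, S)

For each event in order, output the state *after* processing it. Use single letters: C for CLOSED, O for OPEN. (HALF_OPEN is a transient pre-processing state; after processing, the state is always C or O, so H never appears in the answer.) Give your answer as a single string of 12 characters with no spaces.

State after each event:
  event#1 t=0ms outcome=S: state=CLOSED
  event#2 t=2ms outcome=F: state=CLOSED
  event#3 t=5ms outcome=S: state=CLOSED
  event#4 t=7ms outcome=F: state=CLOSED
  event#5 t=9ms outcome=F: state=OPEN
  event#6 t=12ms outcome=F: state=OPEN
  event#7 t=13ms outcome=S: state=OPEN
  event#8 t=15ms outcome=F: state=OPEN
  event#9 t=18ms outcome=S: state=CLOSED
  event#10 t=22ms outcome=S: state=CLOSED
  event#11 t=24ms outcome=F: state=CLOSED
  event#12 t=25ms outcome=S: state=CLOSED

Answer: CCCCOOOOCCCC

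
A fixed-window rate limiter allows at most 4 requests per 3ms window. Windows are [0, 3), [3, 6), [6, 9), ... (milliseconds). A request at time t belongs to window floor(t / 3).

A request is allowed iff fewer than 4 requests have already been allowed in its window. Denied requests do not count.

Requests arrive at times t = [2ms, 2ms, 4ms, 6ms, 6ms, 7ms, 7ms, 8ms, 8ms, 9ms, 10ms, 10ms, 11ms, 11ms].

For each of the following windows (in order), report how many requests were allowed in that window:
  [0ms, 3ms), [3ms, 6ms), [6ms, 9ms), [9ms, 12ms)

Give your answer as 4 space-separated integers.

Answer: 2 1 4 4

Derivation:
Processing requests:
  req#1 t=2ms (window 0): ALLOW
  req#2 t=2ms (window 0): ALLOW
  req#3 t=4ms (window 1): ALLOW
  req#4 t=6ms (window 2): ALLOW
  req#5 t=6ms (window 2): ALLOW
  req#6 t=7ms (window 2): ALLOW
  req#7 t=7ms (window 2): ALLOW
  req#8 t=8ms (window 2): DENY
  req#9 t=8ms (window 2): DENY
  req#10 t=9ms (window 3): ALLOW
  req#11 t=10ms (window 3): ALLOW
  req#12 t=10ms (window 3): ALLOW
  req#13 t=11ms (window 3): ALLOW
  req#14 t=11ms (window 3): DENY

Allowed counts by window: 2 1 4 4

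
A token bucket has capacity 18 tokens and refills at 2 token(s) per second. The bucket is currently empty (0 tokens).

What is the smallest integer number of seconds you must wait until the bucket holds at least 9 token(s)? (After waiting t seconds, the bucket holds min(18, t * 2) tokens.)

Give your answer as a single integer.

Need t * 2 >= 9, so t >= 9/2.
Smallest integer t = ceil(9/2) = 5.

Answer: 5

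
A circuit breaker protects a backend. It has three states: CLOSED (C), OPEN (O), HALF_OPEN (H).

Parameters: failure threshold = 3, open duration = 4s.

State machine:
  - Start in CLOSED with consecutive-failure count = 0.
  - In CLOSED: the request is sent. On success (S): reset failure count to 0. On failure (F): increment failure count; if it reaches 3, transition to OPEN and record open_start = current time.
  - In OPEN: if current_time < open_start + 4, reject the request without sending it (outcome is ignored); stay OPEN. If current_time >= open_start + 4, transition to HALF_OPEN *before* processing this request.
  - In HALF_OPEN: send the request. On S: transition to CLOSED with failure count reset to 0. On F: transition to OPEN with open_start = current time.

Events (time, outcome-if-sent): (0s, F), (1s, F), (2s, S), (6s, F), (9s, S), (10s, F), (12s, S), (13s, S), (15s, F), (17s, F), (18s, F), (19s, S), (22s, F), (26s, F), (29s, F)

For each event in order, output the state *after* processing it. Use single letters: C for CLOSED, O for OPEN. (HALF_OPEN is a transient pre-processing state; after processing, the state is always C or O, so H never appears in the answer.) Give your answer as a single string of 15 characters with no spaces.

State after each event:
  event#1 t=0s outcome=F: state=CLOSED
  event#2 t=1s outcome=F: state=CLOSED
  event#3 t=2s outcome=S: state=CLOSED
  event#4 t=6s outcome=F: state=CLOSED
  event#5 t=9s outcome=S: state=CLOSED
  event#6 t=10s outcome=F: state=CLOSED
  event#7 t=12s outcome=S: state=CLOSED
  event#8 t=13s outcome=S: state=CLOSED
  event#9 t=15s outcome=F: state=CLOSED
  event#10 t=17s outcome=F: state=CLOSED
  event#11 t=18s outcome=F: state=OPEN
  event#12 t=19s outcome=S: state=OPEN
  event#13 t=22s outcome=F: state=OPEN
  event#14 t=26s outcome=F: state=OPEN
  event#15 t=29s outcome=F: state=OPEN

Answer: CCCCCCCCCCOOOOO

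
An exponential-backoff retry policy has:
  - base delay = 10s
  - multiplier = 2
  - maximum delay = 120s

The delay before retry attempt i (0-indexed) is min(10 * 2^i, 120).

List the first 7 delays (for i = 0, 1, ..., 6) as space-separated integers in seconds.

Answer: 10 20 40 80 120 120 120

Derivation:
Computing each delay:
  i=0: min(10*2^0, 120) = 10
  i=1: min(10*2^1, 120) = 20
  i=2: min(10*2^2, 120) = 40
  i=3: min(10*2^3, 120) = 80
  i=4: min(10*2^4, 120) = 120
  i=5: min(10*2^5, 120) = 120
  i=6: min(10*2^6, 120) = 120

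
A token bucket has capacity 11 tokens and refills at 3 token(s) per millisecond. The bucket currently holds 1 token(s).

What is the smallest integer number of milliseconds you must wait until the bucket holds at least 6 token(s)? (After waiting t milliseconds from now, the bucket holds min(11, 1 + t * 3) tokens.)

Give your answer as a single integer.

Answer: 2

Derivation:
Need 1 + t * 3 >= 6, so t >= 5/3.
Smallest integer t = ceil(5/3) = 2.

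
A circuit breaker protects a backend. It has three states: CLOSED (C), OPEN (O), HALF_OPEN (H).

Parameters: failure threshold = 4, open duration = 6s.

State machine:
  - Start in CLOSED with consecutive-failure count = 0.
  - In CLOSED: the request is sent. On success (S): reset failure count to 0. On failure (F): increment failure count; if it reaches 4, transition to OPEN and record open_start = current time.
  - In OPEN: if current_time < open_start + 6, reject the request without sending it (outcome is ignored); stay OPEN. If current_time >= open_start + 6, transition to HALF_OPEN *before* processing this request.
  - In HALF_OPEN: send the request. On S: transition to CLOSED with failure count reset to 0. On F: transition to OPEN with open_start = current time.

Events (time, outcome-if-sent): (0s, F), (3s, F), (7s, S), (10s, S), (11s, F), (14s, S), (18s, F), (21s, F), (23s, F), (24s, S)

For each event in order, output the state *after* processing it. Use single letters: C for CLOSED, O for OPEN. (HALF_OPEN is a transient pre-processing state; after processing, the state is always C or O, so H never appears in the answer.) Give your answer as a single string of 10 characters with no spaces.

Answer: CCCCCCCCCC

Derivation:
State after each event:
  event#1 t=0s outcome=F: state=CLOSED
  event#2 t=3s outcome=F: state=CLOSED
  event#3 t=7s outcome=S: state=CLOSED
  event#4 t=10s outcome=S: state=CLOSED
  event#5 t=11s outcome=F: state=CLOSED
  event#6 t=14s outcome=S: state=CLOSED
  event#7 t=18s outcome=F: state=CLOSED
  event#8 t=21s outcome=F: state=CLOSED
  event#9 t=23s outcome=F: state=CLOSED
  event#10 t=24s outcome=S: state=CLOSED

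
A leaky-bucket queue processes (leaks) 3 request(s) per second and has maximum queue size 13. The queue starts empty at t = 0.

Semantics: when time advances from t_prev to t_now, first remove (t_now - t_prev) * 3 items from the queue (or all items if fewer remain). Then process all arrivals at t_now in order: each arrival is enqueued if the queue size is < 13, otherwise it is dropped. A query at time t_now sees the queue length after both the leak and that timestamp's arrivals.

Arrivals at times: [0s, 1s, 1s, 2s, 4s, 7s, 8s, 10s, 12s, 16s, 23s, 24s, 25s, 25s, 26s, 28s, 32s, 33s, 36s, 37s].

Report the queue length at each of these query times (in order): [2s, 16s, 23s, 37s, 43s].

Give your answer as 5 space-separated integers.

Answer: 1 1 1 1 0

Derivation:
Queue lengths at query times:
  query t=2s: backlog = 1
  query t=16s: backlog = 1
  query t=23s: backlog = 1
  query t=37s: backlog = 1
  query t=43s: backlog = 0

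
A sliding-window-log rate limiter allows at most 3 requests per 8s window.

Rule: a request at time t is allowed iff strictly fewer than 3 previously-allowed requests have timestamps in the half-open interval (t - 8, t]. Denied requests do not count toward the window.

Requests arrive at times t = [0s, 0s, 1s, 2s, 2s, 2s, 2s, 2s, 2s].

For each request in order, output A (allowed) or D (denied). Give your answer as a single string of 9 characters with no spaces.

Answer: AAADDDDDD

Derivation:
Tracking allowed requests in the window:
  req#1 t=0s: ALLOW
  req#2 t=0s: ALLOW
  req#3 t=1s: ALLOW
  req#4 t=2s: DENY
  req#5 t=2s: DENY
  req#6 t=2s: DENY
  req#7 t=2s: DENY
  req#8 t=2s: DENY
  req#9 t=2s: DENY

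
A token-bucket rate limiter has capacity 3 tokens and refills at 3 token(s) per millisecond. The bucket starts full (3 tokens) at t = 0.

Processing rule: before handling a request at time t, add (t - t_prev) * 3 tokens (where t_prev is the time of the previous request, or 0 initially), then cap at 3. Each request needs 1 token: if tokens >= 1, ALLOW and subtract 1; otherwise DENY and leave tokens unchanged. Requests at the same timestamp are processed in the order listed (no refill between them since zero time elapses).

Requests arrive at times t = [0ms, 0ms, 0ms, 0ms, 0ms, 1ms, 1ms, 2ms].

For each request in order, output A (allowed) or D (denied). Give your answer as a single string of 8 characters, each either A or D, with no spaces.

Answer: AAADDAAA

Derivation:
Simulating step by step:
  req#1 t=0ms: ALLOW
  req#2 t=0ms: ALLOW
  req#3 t=0ms: ALLOW
  req#4 t=0ms: DENY
  req#5 t=0ms: DENY
  req#6 t=1ms: ALLOW
  req#7 t=1ms: ALLOW
  req#8 t=2ms: ALLOW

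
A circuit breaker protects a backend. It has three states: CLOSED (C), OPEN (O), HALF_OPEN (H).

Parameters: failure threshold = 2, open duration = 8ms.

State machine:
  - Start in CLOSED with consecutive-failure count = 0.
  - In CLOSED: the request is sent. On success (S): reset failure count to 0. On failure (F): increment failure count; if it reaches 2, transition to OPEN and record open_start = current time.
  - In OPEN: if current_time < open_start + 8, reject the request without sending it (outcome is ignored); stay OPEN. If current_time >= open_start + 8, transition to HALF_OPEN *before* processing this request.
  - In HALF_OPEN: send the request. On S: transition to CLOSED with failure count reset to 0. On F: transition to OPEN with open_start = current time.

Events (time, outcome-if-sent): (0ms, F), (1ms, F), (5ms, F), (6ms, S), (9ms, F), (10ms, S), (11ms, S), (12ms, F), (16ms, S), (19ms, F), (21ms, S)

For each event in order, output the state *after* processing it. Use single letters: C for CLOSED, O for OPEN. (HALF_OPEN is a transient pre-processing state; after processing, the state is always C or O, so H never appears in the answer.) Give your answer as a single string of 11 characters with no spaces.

State after each event:
  event#1 t=0ms outcome=F: state=CLOSED
  event#2 t=1ms outcome=F: state=OPEN
  event#3 t=5ms outcome=F: state=OPEN
  event#4 t=6ms outcome=S: state=OPEN
  event#5 t=9ms outcome=F: state=OPEN
  event#6 t=10ms outcome=S: state=OPEN
  event#7 t=11ms outcome=S: state=OPEN
  event#8 t=12ms outcome=F: state=OPEN
  event#9 t=16ms outcome=S: state=OPEN
  event#10 t=19ms outcome=F: state=OPEN
  event#11 t=21ms outcome=S: state=OPEN

Answer: COOOOOOOOOO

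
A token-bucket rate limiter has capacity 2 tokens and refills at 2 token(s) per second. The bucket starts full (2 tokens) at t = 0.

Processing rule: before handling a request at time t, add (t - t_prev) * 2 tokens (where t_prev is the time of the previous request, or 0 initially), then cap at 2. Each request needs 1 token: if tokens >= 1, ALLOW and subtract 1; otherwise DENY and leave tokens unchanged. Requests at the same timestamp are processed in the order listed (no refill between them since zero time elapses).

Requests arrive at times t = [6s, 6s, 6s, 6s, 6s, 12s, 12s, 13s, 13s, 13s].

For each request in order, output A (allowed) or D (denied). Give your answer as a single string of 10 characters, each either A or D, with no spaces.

Answer: AADDDAAAAD

Derivation:
Simulating step by step:
  req#1 t=6s: ALLOW
  req#2 t=6s: ALLOW
  req#3 t=6s: DENY
  req#4 t=6s: DENY
  req#5 t=6s: DENY
  req#6 t=12s: ALLOW
  req#7 t=12s: ALLOW
  req#8 t=13s: ALLOW
  req#9 t=13s: ALLOW
  req#10 t=13s: DENY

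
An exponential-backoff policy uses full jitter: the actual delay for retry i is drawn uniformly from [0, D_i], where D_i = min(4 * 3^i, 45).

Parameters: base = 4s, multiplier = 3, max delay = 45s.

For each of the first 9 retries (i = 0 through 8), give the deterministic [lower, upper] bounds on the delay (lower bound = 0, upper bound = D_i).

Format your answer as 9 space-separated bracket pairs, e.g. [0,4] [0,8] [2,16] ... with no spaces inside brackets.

Answer: [0,4] [0,12] [0,36] [0,45] [0,45] [0,45] [0,45] [0,45] [0,45]

Derivation:
Computing bounds per retry:
  i=0: D_i=min(4*3^0,45)=4, bounds=[0,4]
  i=1: D_i=min(4*3^1,45)=12, bounds=[0,12]
  i=2: D_i=min(4*3^2,45)=36, bounds=[0,36]
  i=3: D_i=min(4*3^3,45)=45, bounds=[0,45]
  i=4: D_i=min(4*3^4,45)=45, bounds=[0,45]
  i=5: D_i=min(4*3^5,45)=45, bounds=[0,45]
  i=6: D_i=min(4*3^6,45)=45, bounds=[0,45]
  i=7: D_i=min(4*3^7,45)=45, bounds=[0,45]
  i=8: D_i=min(4*3^8,45)=45, bounds=[0,45]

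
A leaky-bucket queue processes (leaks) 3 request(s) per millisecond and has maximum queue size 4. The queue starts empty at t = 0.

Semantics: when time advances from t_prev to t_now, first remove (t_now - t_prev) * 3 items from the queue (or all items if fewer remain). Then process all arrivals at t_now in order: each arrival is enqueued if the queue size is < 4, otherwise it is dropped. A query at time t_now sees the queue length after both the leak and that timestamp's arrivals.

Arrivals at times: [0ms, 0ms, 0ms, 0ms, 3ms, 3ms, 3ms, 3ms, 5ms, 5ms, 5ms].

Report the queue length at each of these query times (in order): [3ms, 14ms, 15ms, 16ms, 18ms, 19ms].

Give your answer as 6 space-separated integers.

Queue lengths at query times:
  query t=3ms: backlog = 4
  query t=14ms: backlog = 0
  query t=15ms: backlog = 0
  query t=16ms: backlog = 0
  query t=18ms: backlog = 0
  query t=19ms: backlog = 0

Answer: 4 0 0 0 0 0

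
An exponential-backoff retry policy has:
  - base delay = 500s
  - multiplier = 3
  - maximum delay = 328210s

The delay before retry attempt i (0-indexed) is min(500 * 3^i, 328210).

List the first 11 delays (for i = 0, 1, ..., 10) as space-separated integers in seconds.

Answer: 500 1500 4500 13500 40500 121500 328210 328210 328210 328210 328210

Derivation:
Computing each delay:
  i=0: min(500*3^0, 328210) = 500
  i=1: min(500*3^1, 328210) = 1500
  i=2: min(500*3^2, 328210) = 4500
  i=3: min(500*3^3, 328210) = 13500
  i=4: min(500*3^4, 328210) = 40500
  i=5: min(500*3^5, 328210) = 121500
  i=6: min(500*3^6, 328210) = 328210
  i=7: min(500*3^7, 328210) = 328210
  i=8: min(500*3^8, 328210) = 328210
  i=9: min(500*3^9, 328210) = 328210
  i=10: min(500*3^10, 328210) = 328210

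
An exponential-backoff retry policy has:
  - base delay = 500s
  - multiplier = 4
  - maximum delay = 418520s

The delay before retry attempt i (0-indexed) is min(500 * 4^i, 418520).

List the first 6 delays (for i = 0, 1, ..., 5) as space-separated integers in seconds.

Answer: 500 2000 8000 32000 128000 418520

Derivation:
Computing each delay:
  i=0: min(500*4^0, 418520) = 500
  i=1: min(500*4^1, 418520) = 2000
  i=2: min(500*4^2, 418520) = 8000
  i=3: min(500*4^3, 418520) = 32000
  i=4: min(500*4^4, 418520) = 128000
  i=5: min(500*4^5, 418520) = 418520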